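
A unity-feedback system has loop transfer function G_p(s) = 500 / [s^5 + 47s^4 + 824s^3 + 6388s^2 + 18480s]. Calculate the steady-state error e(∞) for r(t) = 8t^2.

Factoring s from the denominator leaves a polynomial with constant term 18480, so the system is type 1.
For a type-1 system K_a = 0, so e_ss to a parabolic input is unbounded.

infinity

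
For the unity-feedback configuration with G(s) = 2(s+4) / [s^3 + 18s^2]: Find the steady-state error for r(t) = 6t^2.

The denominator has no term below 18s^2 — 2 poles at s=0, type 2.
K_a = lim_{s→0} s^2·G(s) = 2·4 / 18 = 4/9.
r(t) = 6t^2 gives R(s) = 12/s^3.
e_ss = 12/K_a = 12/(4/9) = 27.

27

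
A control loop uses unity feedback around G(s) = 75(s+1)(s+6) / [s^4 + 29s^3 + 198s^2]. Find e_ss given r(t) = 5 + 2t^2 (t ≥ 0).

1.76

The denominator has no term below 198s^2 — 2 poles at s=0, type 2. Treating each term separately:
  • 5: tracked with zero error.
  • 2t^2: e_ss = 4/K_a with K_a=25/11 → 1.76.
Total e_ss = 1.76.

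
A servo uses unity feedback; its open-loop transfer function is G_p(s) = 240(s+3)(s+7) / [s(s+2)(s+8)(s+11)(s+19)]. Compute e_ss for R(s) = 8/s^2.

G_p(s) has one factor of s in the denominator, so the system is type 1.
K_v = lim_{s→0} s·G_p(s) = 240·3·7 / (2·8·11·19) = 315/209.
e_ss = 8/K_v = 8/(315/209) = 1672/315.

1672/315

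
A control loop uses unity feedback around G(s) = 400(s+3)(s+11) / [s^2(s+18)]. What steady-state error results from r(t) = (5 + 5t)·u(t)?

0

System type = 2 (two poles at s=0). By superposition:
  • 5: tracked with zero error.
  • 5t: tracked with zero error.
Total e_ss = 0.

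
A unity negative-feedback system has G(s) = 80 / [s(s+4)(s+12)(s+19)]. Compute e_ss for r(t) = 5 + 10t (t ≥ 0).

The open loop has one pole at the origin → type 1 system. Treating each term separately:
  • 5: tracked with zero error.
  • 10t: e_ss = 10/K_v with K_v=5/57 → 114.
Total e_ss = 114.

114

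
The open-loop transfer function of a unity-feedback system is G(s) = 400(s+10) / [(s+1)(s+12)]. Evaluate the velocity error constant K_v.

G(s) has no factors of s in the denominator, so the system is type 0.
K_v = lim_{s→0} s·G(s) = 0 (the extra factor of s kills the finite limit).

0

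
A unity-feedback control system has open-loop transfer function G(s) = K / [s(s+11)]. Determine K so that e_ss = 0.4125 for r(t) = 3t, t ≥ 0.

80

The open loop has one pole at the origin → type 1 system.
K_v = lim_{s→0} s·G(s) = K / (11) = (1/11)·K.
e_ss = 3/K_v = 0.4125 ⇒ K_v = 80/11 ⇒ K = (80/11)/(1/11) = 80.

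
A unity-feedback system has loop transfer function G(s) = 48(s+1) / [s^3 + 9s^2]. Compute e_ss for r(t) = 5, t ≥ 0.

Lowest-order denominator term is 9s^2, so the open loop has 2 poles at the origin → type 2 system.
K_p = ∞ for a type-2 system; e_ss to a step is zero.

0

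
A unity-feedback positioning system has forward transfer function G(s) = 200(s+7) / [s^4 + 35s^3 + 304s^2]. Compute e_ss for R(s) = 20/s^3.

Factoring s^2 from the denominator leaves a polynomial with constant term 304, so the system is type 2.
K_a = lim_{s→0} s^2·G(s) = 200·7 / 304 = 175/38.
r(t) = 10t^2 gives R(s) = 20/s^3.
e_ss = 20/K_a = 20/(175/38) = 152/35.

152/35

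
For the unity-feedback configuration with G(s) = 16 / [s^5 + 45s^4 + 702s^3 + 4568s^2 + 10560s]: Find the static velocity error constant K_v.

The denominator has no term below 10560s — 1 pole at s=0, type 1.
K_v = lim_{s→0} s·G(s) = 16 / 10560 = 1/660.

1/660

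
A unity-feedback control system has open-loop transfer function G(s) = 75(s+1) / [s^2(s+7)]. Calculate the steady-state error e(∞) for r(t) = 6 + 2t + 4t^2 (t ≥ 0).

System type = 2 (two poles at s=0). By superposition:
  • 6: tracked with zero error.
  • 2t: tracked with zero error.
  • 4t^2: e_ss = 8/K_a with K_a=75/7 → 56/75.
Total e_ss = 56/75.

56/75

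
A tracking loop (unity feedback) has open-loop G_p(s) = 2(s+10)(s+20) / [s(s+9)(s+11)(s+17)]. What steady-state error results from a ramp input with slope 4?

16.83

G_p(s) has one factor of s in the denominator, so the system is type 1.
K_v = lim_{s→0} s·G_p(s) = 2·10·20 / (9·11·17) = 400/1683.
e_ss = 4/K_v = 4/(400/1683) = 16.83.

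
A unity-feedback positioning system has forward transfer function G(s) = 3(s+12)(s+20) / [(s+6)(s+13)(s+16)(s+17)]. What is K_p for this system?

15/442

No free integrators in G(s): this is a type 0 system.
K_p = lim_{s→0} G(s) = 3·12·20 / (6·13·16·17) = 15/442.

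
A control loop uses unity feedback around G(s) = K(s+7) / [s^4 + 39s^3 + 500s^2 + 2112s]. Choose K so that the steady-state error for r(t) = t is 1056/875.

The denominator has no term below 2112s — 1 pole at s=0, type 1.
K_v = lim_{s→0} s·G(s) = K·7 / 2112 = (7/2112)·K.
e_ss = 1/K_v = 1056/875 ⇒ K_v = 875/1056 ⇒ K = (875/1056)/(7/2112) = 250.

250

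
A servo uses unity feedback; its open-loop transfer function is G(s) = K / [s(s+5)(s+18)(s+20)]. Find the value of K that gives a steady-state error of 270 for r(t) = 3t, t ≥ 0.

20

System type = 1 (one pole at s=0).
K_v = lim_{s→0} s·G(s) = K / (5·18·20) = (1/1800)·K.
e_ss = 3/K_v = 270 ⇒ K_v = 1/90 ⇒ K = (1/90)/(1/1800) = 20.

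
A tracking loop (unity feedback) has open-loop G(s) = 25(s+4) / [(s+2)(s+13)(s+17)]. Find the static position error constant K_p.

50/221

No free integrators in G(s): this is a type 0 system.
K_p = lim_{s→0} G(s) = 25·4 / (2·13·17) = 50/221.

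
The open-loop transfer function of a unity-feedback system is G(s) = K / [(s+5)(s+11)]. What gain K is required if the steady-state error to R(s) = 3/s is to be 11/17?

System type = 0 (no poles at s=0).
K_p = lim_{s→0} G(s) = K / (5·11) = (1/55)·K.
e_ss = 3/(1 + K_p) = 11/17 ⇒ 1 + (1/55)·K = 51/11 ⇒ K = 200.

200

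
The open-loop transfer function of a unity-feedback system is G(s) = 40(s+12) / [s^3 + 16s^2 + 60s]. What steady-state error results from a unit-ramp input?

Factoring s from the denominator leaves a polynomial with constant term 60, so the system is type 1.
K_v = lim_{s→0} s·G(s) = 40·12 / 60 = 8.
e_ss = 1/K_v = 1/8 = 0.125.

0.125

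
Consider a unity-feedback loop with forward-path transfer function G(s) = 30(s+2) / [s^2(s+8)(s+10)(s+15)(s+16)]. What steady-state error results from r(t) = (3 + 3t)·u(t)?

System type = 2 (two poles at s=0). By superposition:
  • 3: tracked with zero error.
  • 3t: tracked with zero error.
Total e_ss = 0.

0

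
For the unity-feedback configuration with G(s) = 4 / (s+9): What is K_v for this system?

The open loop has no poles at the origin → type 0 system.
K_v = lim_{s→0} s·G(s) = 0 (the extra factor of s kills the finite limit).

0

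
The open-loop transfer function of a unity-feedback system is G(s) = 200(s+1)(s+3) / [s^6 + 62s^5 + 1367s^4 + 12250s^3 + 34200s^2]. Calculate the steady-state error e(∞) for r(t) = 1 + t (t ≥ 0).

0

Factoring s^2 from the denominator leaves a polynomial with constant term 34200, so the system is type 2. Taking each input component in turn:
  • 1: tracked with zero error.
  • t: tracked with zero error.
Total e_ss = 0.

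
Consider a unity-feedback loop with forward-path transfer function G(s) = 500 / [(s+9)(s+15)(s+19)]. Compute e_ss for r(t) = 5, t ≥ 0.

2565/613

G(s) has no factors of s in the denominator, so the system is type 0.
K_p = lim_{s→0} G(s) = 500 / (9·15·19) = 100/513.
e_ss = 5/(1 + K_p) = 5/(613/513) = 2565/613.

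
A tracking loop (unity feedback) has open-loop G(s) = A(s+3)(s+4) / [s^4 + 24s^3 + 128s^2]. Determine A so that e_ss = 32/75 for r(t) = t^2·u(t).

50

The denominator has no term below 128s^2 — 2 poles at s=0, type 2.
K_a = lim_{s→0} s^2·G(s) = A·3·4 / 128 = (3/32)·A.
e_ss = 2/K_a = 32/75 ⇒ K_a = 4.6875 ⇒ A = 4.6875/(3/32) = 50.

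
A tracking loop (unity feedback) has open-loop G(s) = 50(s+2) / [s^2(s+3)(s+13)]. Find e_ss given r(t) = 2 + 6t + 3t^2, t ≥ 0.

Two free integrators in G(s): this is a type 2 system. By superposition:
  • 2: tracked with zero error.
  • 6t: tracked with zero error.
  • 3t^2: e_ss = 6/K_a with K_a=100/39 → 2.34.
Total e_ss = 2.34.

2.34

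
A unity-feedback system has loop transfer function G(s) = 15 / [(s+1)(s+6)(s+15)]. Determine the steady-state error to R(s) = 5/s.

30/7

No free integrators in G(s): this is a type 0 system.
K_p = lim_{s→0} G(s) = 15 / (1·6·15) = 1/6.
e_ss = 5/(1 + K_p) = 5/(7/6) = 30/7.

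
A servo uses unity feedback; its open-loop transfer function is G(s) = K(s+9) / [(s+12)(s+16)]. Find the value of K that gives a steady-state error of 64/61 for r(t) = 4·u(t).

60

G(s) has no factors of s in the denominator, so the system is type 0.
K_p = lim_{s→0} G(s) = K·9 / (12·16) = (3/64)·K.
e_ss = 4/(1 + K_p) = 64/61 ⇒ 1 + (3/64)·K = 3.8125 ⇒ K = 60.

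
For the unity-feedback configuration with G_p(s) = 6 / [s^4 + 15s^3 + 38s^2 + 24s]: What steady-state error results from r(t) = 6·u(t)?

0

The denominator has no term below 24s — 1 pole at s=0, type 1.
A type-1 system has K_p = ∞, so it tracks a step input with zero steady-state error.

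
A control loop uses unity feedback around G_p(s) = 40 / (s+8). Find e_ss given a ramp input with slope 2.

infinity

G_p(s) has no factors of s in the denominator, so the system is type 0.
For a type-0 system K_v = 0, so e_ss to a ramp input is unbounded.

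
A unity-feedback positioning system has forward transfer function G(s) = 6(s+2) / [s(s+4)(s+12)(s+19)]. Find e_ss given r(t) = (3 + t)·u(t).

One free integrator in G(s): this is a type 1 system. Treating each term separately:
  • 3: tracked with zero error.
  • t: e_ss = 1/K_v with K_v=1/76 → 76.
Total e_ss = 76.

76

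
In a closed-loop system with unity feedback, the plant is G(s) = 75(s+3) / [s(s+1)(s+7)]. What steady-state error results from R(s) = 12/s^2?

G(s) has one factor of s in the denominator, so the system is type 1.
K_v = lim_{s→0} s·G(s) = 75·3 / (1·7) = 225/7.
e_ss = 12/K_v = 12/(225/7) = 28/75.

28/75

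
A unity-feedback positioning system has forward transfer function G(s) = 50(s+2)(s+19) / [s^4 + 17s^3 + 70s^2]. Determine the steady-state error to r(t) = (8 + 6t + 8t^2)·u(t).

Lowest-order denominator term is 70s^2, so the open loop has 2 poles at the origin → type 2 system. By superposition:
  • 8: tracked with zero error.
  • 6t: tracked with zero error.
  • 8t^2: e_ss = 16/K_a with K_a=190/7 → 56/95.
Total e_ss = 56/95.

56/95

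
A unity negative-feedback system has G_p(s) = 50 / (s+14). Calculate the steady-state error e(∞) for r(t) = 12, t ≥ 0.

No free integrators in G_p(s): this is a type 0 system.
K_p = lim_{s→0} G_p(s) = 50 / (14) = 25/7.
e_ss = 12/(1 + K_p) = 12/(32/7) = 2.625.

2.625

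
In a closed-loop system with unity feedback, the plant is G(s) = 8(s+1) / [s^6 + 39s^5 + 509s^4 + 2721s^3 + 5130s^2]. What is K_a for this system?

Lowest-order denominator term is 5130s^2, so the open loop has 2 poles at the origin → type 2 system.
K_a = lim_{s→0} s^2·G(s) = 8·1 / 5130 = 4/2565.

4/2565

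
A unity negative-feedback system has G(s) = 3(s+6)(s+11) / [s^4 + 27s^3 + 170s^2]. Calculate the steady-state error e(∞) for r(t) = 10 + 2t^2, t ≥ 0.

Lowest-order denominator term is 170s^2, so the open loop has 2 poles at the origin → type 2 system. By superposition:
  • 10: tracked with zero error.
  • 2t^2: e_ss = 4/K_a with K_a=99/85 → 340/99.
Total e_ss = 340/99.

340/99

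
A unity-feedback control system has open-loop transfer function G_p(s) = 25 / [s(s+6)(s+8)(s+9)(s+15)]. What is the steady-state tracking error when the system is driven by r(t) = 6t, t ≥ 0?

1555.2

System type = 1 (one pole at s=0).
K_v = lim_{s→0} s·G_p(s) = 25 / (6·8·9·15) = 5/1296.
e_ss = 6/K_v = 6/(5/1296) = 1555.2.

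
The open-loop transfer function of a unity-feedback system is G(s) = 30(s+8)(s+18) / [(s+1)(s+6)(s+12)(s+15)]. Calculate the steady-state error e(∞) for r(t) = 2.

No free integrators in G(s): this is a type 0 system.
K_p = lim_{s→0} G(s) = 30·8·18 / (1·6·12·15) = 4.
e_ss = 2/(1 + K_p) = 2/5 = 0.4.

0.4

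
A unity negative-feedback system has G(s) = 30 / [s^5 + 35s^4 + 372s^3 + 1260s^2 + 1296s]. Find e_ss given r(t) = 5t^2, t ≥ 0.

infinity

The denominator has no term below 1296s — 1 pole at s=0, type 1.
K_a = lim_{s→0} s^2·G(s) = 0; the steady-state error to this parabolic input grows without bound.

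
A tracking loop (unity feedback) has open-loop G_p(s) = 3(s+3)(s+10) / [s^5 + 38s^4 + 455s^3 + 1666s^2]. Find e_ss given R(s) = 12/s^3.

Factoring s^2 from the denominator leaves a polynomial with constant term 1666, so the system is type 2.
K_a = lim_{s→0} s^2·G_p(s) = 3·3·10 / 1666 = 45/833.
r(t) = 6t^2 gives R(s) = 12/s^3.
e_ss = 12/K_a = 12/(45/833) = 3332/15.

3332/15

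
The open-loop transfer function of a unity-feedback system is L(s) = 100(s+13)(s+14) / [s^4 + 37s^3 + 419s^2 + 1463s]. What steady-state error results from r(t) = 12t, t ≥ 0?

627/650

The denominator has no term below 1463s — 1 pole at s=0, type 1.
K_v = lim_{s→0} s·L(s) = 100·13·14 / 1463 = 2600/209.
e_ss = 12/K_v = 12/(2600/209) = 627/650.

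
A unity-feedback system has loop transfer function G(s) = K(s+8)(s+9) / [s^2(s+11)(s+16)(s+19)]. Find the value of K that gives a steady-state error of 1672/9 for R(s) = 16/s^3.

4

Two free integrators in G(s): this is a type 2 system.
K_a = lim_{s→0} s^2·G(s) = K·8·9 / (11·16·19) = (9/418)·K.
e_ss = 16/K_a = 1672/9 ⇒ K_a = 18/209 ⇒ K = (18/209)/(9/418) = 4.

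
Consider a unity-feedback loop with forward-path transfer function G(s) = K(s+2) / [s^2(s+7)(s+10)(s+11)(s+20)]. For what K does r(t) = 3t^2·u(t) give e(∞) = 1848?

25

Two free integrators in G(s): this is a type 2 system.
K_a = lim_{s→0} s^2·G(s) = K·2 / (7·10·11·20) = (1/7700)·K.
e_ss = 6/K_a = 1848 ⇒ K_a = 1/308 ⇒ K = (1/308)/(1/7700) = 25.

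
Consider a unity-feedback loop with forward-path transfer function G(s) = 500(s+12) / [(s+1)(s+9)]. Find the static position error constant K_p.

The open loop has no poles at the origin → type 0 system.
K_p = lim_{s→0} G(s) = 500·12 / (1·9) = 2000/3.

2000/3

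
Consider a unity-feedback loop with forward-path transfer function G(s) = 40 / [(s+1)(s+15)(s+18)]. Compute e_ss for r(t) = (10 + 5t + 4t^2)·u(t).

The open loop has no poles at the origin → type 0 system. By superposition:
  • 10: e_ss = 10/(1+K_p) with K_p=4/27 → 270/31.
  • 5t: a type-0 system cannot track it, e_ss → ∞.
  • 4t^2: a type-0 system cannot track it, e_ss → ∞.
The unbounded component dominates.

infinity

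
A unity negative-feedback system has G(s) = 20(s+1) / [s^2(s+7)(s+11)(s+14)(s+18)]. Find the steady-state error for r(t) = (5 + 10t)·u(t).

The open loop has two poles at the origin → type 2 system. Taking each input component in turn:
  • 5: tracked with zero error.
  • 10t: tracked with zero error.
Total e_ss = 0.

0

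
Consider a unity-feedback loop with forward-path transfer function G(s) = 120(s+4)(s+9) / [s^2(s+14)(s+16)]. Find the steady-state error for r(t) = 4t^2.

56/135

System type = 2 (two poles at s=0).
K_a = lim_{s→0} s^2·G(s) = 120·4·9 / (14·16) = 135/7.
r(t) = 4t^2 gives R(s) = 8/s^3.
e_ss = 8/K_a = 8/(135/7) = 56/135.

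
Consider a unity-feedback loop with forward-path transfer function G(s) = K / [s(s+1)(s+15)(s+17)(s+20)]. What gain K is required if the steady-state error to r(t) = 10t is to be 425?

G(s) has one factor of s in the denominator, so the system is type 1.
K_v = lim_{s→0} s·G(s) = K / (1·15·17·20) = (1/5100)·K.
e_ss = 10/K_v = 425 ⇒ K_v = 2/85 ⇒ K = (2/85)/(1/5100) = 120.

120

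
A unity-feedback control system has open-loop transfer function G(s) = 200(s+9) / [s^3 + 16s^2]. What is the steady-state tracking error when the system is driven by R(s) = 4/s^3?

The denominator has no term below 16s^2 — 2 poles at s=0, type 2.
K_a = lim_{s→0} s^2·G(s) = 200·9 / 16 = 112.5.
r(t) = 2t^2 gives R(s) = 4/s^3.
e_ss = 4/K_a = 4/112.5 = 8/225.

8/225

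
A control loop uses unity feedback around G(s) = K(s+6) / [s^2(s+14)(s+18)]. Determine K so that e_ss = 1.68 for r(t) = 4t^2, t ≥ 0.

200

The open loop has two poles at the origin → type 2 system.
K_a = lim_{s→0} s^2·G(s) = K·6 / (14·18) = (1/42)·K.
e_ss = 8/K_a = 1.68 ⇒ K_a = 100/21 ⇒ K = (100/21)/(1/42) = 200.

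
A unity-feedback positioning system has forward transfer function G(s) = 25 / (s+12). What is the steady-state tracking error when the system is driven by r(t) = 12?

144/37

System type = 0 (no poles at s=0).
K_p = lim_{s→0} G(s) = 25 / (12) = 25/12.
e_ss = 12/(1 + K_p) = 12/(37/12) = 144/37.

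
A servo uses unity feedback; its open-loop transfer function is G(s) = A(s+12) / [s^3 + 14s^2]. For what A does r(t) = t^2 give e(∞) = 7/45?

The denominator has no term below 14s^2 — 2 poles at s=0, type 2.
K_a = lim_{s→0} s^2·G(s) = A·12 / 14 = (6/7)·A.
e_ss = 2/K_a = 7/45 ⇒ K_a = 90/7 ⇒ A = (90/7)/(6/7) = 15.

15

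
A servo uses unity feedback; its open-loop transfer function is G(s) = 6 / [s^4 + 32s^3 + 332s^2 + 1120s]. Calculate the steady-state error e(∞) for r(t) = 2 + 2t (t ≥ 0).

Factoring s from the denominator leaves a polynomial with constant term 1120, so the system is type 1. Treating each term separately:
  • 2: tracked with zero error.
  • 2t: e_ss = 2/K_v with K_v=3/560 → 1120/3.
Total e_ss = 1120/3.

1120/3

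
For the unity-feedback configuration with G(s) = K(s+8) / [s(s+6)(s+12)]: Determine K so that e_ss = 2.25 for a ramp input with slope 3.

12

G(s) has one factor of s in the denominator, so the system is type 1.
K_v = lim_{s→0} s·G(s) = K·8 / (6·12) = (1/9)·K.
e_ss = 3/K_v = 2.25 ⇒ K_v = 4/3 ⇒ K = (4/3)/(1/9) = 12.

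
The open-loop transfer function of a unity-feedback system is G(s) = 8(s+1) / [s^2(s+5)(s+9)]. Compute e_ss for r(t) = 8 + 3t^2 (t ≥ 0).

The open loop has two poles at the origin → type 2 system. Treating each term separately:
  • 8: tracked with zero error.
  • 3t^2: e_ss = 6/K_a with K_a=8/45 → 33.75.
Total e_ss = 33.75.

33.75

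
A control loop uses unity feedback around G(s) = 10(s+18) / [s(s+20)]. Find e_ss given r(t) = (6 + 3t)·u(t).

1/3

The open loop has one pole at the origin → type 1 system. Taking each input component in turn:
  • 6: tracked with zero error.
  • 3t: e_ss = 3/K_v with K_v=9 → 1/3.
Total e_ss = 1/3.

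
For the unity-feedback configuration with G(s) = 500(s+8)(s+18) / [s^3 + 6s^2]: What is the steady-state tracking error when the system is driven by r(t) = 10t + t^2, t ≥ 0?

1/6000

The denominator has no term below 6s^2 — 2 poles at s=0, type 2. Treating each term separately:
  • 10t: tracked with zero error.
  • t^2: e_ss = 2/K_a with K_a=12000 → 1/6000.
Total e_ss = 1/6000.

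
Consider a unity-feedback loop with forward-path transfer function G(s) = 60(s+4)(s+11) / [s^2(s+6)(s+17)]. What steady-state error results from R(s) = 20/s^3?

The open loop has two poles at the origin → type 2 system.
K_a = lim_{s→0} s^2·G(s) = 60·4·11 / (6·17) = 440/17.
r(t) = 10t^2 gives R(s) = 20/s^3.
e_ss = 20/K_a = 20/(440/17) = 17/22.

17/22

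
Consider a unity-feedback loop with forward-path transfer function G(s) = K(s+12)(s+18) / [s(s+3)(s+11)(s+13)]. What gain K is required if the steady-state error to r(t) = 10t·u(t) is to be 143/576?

80

One free integrator in G(s): this is a type 1 system.
K_v = lim_{s→0} s·G(s) = K·12·18 / (3·11·13) = (72/143)·K.
e_ss = 10/K_v = 143/576 ⇒ K_v = 5760/143 ⇒ K = (5760/143)/(72/143) = 80.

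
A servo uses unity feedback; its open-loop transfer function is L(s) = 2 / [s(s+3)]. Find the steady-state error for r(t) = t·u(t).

L(s) has one factor of s in the denominator, so the system is type 1.
K_v = lim_{s→0} s·L(s) = 2 / (3) = 2/3.
e_ss = 1/K_v = 1/(2/3) = 1.5.

1.5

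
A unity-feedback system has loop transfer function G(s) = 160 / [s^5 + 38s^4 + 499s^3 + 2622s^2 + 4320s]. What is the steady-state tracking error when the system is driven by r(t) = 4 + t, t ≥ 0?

27

Factoring s from the denominator leaves a polynomial with constant term 4320, so the system is type 1. Treating each term separately:
  • 4: tracked with zero error.
  • t: e_ss = 1/K_v with K_v=1/27 → 27.
Total e_ss = 27.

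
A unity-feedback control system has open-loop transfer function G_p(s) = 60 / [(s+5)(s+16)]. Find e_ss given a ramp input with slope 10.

infinity

System type = 0 (no poles at s=0).
K_v = lim_{s→0} s·G_p(s) = 0; the steady-state error to this ramp input grows without bound.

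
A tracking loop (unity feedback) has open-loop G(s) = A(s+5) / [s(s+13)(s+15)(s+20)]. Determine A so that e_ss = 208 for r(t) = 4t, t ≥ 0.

15

G(s) has one factor of s in the denominator, so the system is type 1.
K_v = lim_{s→0} s·G(s) = A·5 / (13·15·20) = (1/780)·A.
e_ss = 4/K_v = 208 ⇒ K_v = 1/52 ⇒ A = (1/52)/(1/780) = 15.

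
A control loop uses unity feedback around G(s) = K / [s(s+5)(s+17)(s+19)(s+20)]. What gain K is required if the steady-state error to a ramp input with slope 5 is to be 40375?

One free integrator in G(s): this is a type 1 system.
K_v = lim_{s→0} s·G(s) = K / (5·17·19·20) = (1/32300)·K.
e_ss = 5/K_v = 40375 ⇒ K_v = 1/8075 ⇒ K = (1/8075)/(1/32300) = 4.

4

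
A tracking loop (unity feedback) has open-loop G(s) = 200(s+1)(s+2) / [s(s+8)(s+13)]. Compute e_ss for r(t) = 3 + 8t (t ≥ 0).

2.08

One free integrator in G(s): this is a type 1 system. Treating each term separately:
  • 3: tracked with zero error.
  • 8t: e_ss = 8/K_v with K_v=50/13 → 2.08.
Total e_ss = 2.08.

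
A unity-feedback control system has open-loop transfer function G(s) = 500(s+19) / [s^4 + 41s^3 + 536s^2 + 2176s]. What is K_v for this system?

2375/544

Lowest-order denominator term is 2176s, so the open loop has 1 pole at the origin → type 1 system.
K_v = lim_{s→0} s·G(s) = 500·19 / 2176 = 2375/544.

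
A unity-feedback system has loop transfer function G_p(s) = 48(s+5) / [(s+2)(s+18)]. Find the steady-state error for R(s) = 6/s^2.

The open loop has no poles at the origin → type 0 system.
For a type-0 system K_v = 0, so e_ss to a ramp input is unbounded.

infinity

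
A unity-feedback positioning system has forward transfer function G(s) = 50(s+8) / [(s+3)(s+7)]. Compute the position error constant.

400/21

System type = 0 (no poles at s=0).
K_p = lim_{s→0} G(s) = 50·8 / (3·7) = 400/21.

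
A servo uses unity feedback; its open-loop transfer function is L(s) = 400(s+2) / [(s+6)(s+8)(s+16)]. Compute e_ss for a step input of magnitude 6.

144/49

No free integrators in L(s): this is a type 0 system.
K_p = lim_{s→0} L(s) = 400·2 / (6·8·16) = 25/24.
e_ss = 6/(1 + K_p) = 6/(49/24) = 144/49.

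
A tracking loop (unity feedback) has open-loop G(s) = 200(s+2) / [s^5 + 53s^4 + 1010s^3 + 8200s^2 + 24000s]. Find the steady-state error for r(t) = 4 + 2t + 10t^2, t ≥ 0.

infinity

Lowest-order denominator term is 24000s, so the open loop has 1 pole at the origin → type 1 system. By superposition:
  • 4: tracked with zero error.
  • 2t: e_ss = 2/K_v with K_v=1/60 → 120.
  • 10t^2: a type-1 system cannot track it, e_ss → ∞.
The unbounded component dominates.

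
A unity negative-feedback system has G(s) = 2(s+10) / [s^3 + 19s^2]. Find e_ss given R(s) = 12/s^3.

Factoring s^2 from the denominator leaves a polynomial with constant term 19, so the system is type 2.
K_a = lim_{s→0} s^2·G(s) = 2·10 / 19 = 20/19.
r(t) = 6t^2 gives R(s) = 12/s^3.
e_ss = 12/K_a = 12/(20/19) = 11.4.

11.4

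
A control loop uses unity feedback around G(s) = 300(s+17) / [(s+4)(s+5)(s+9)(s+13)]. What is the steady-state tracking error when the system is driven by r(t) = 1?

No free integrators in G(s): this is a type 0 system.
K_p = lim_{s→0} G(s) = 300·17 / (4·5·9·13) = 85/39.
e_ss = 1/(1 + K_p) = 1/(124/39) = 39/124.

39/124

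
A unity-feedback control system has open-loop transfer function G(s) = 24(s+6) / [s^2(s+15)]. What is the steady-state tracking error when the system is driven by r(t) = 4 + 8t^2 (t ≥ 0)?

System type = 2 (two poles at s=0). Treating each term separately:
  • 4: tracked with zero error.
  • 8t^2: e_ss = 16/K_a with K_a=9.6 → 5/3.
Total e_ss = 5/3.

5/3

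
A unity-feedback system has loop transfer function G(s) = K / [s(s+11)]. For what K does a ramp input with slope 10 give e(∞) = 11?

10

One free integrator in G(s): this is a type 1 system.
K_v = lim_{s→0} s·G(s) = K / (11) = (1/11)·K.
e_ss = 10/K_v = 11 ⇒ K_v = 10/11 ⇒ K = (10/11)/(1/11) = 10.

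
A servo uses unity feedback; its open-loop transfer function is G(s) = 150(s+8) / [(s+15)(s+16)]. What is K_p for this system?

5

The open loop has no poles at the origin → type 0 system.
K_p = lim_{s→0} G(s) = 150·8 / (15·16) = 5.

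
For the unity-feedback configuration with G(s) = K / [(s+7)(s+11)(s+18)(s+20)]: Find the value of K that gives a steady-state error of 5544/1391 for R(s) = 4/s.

100

System type = 0 (no poles at s=0).
K_p = lim_{s→0} G(s) = K / (7·11·18·20) = (1/27720)·K.
e_ss = 4/(1 + K_p) = 5544/1391 ⇒ 1 + (1/27720)·K = 1391/1386 ⇒ K = 100.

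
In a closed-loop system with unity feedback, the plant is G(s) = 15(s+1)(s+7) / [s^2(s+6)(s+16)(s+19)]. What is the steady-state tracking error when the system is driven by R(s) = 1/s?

The open loop has two poles at the origin → type 2 system.
K_p = ∞ for a type-2 system; e_ss to a step is zero.

0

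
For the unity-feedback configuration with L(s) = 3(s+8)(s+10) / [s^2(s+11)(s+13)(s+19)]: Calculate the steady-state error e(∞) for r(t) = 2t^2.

2717/60

The open loop has two poles at the origin → type 2 system.
K_a = lim_{s→0} s^2·L(s) = 3·8·10 / (11·13·19) = 240/2717.
r(t) = 2t^2 gives R(s) = 4/s^3.
e_ss = 4/K_a = 4/(240/2717) = 2717/60.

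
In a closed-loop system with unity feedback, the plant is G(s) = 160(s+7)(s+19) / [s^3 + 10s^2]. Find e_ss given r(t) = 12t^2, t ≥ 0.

Lowest-order denominator term is 10s^2, so the open loop has 2 poles at the origin → type 2 system.
K_a = lim_{s→0} s^2·G(s) = 160·7·19 / 10 = 2128.
r(t) = 12t^2 gives R(s) = 24/s^3.
e_ss = 24/K_a = 24/2128 = 3/266.

3/266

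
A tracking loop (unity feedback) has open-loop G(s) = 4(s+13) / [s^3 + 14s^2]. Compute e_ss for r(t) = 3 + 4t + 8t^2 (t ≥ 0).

56/13

Lowest-order denominator term is 14s^2, so the open loop has 2 poles at the origin → type 2 system. Taking each input component in turn:
  • 3: tracked with zero error.
  • 4t: tracked with zero error.
  • 8t^2: e_ss = 16/K_a with K_a=26/7 → 56/13.
Total e_ss = 56/13.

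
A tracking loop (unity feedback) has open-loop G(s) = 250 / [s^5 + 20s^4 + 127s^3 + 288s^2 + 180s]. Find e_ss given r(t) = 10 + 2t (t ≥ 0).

1.44

Lowest-order denominator term is 180s, so the open loop has 1 pole at the origin → type 1 system. By superposition:
  • 10: tracked with zero error.
  • 2t: e_ss = 2/K_v with K_v=25/18 → 1.44.
Total e_ss = 1.44.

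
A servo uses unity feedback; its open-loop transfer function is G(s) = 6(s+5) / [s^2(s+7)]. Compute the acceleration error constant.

30/7

System type = 2 (two poles at s=0).
K_a = lim_{s→0} s^2·G(s) = 6·5 / (7) = 30/7.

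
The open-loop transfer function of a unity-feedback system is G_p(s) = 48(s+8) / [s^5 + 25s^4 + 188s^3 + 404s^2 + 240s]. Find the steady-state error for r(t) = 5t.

3.125

Factoring s from the denominator leaves a polynomial with constant term 240, so the system is type 1.
K_v = lim_{s→0} s·G_p(s) = 48·8 / 240 = 1.6.
e_ss = 5/K_v = 5/1.6 = 3.125.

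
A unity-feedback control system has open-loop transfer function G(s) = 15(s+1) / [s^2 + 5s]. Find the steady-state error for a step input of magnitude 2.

0

The denominator has no term below 5s — 1 pole at s=0, type 1.
K_p = ∞ for a type-1 system; e_ss to a step is zero.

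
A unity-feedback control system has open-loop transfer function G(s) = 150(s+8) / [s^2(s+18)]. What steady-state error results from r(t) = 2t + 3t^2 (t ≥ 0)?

0.09

The open loop has two poles at the origin → type 2 system. Taking each input component in turn:
  • 2t: tracked with zero error.
  • 3t^2: e_ss = 6/K_a with K_a=200/3 → 0.09.
Total e_ss = 0.09.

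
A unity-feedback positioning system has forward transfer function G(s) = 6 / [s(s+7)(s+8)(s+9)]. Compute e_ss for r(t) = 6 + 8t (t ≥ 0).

672

G(s) has one factor of s in the denominator, so the system is type 1. Taking each input component in turn:
  • 6: tracked with zero error.
  • 8t: e_ss = 8/K_v with K_v=1/84 → 672.
Total e_ss = 672.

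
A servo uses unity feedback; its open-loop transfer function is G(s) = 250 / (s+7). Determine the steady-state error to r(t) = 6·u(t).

G(s) has no factors of s in the denominator, so the system is type 0.
K_p = lim_{s→0} G(s) = 250 / (7) = 250/7.
e_ss = 6/(1 + K_p) = 6/(257/7) = 42/257.

42/257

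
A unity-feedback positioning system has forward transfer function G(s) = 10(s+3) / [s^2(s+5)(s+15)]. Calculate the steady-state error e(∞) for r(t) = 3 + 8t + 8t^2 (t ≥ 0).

40

Two free integrators in G(s): this is a type 2 system. By superposition:
  • 3: tracked with zero error.
  • 8t: tracked with zero error.
  • 8t^2: e_ss = 16/K_a with K_a=0.4 → 40.
Total e_ss = 40.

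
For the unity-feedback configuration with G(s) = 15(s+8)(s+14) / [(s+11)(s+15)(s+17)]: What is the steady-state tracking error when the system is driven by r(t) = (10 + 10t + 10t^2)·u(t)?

infinity

The open loop has no poles at the origin → type 0 system. By superposition:
  • 10: e_ss = 10/(1+K_p) with K_p=112/187 → 1870/299.
  • 10t: a type-0 system cannot track it, e_ss → ∞.
  • 10t^2: a type-0 system cannot track it, e_ss → ∞.
The unbounded component dominates.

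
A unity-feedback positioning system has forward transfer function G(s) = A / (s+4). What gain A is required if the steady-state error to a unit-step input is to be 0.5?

4

System type = 0 (no poles at s=0).
K_p = lim_{s→0} G(s) = A / (4) = 0.25·A.
e_ss = 1/(1 + K_p) = 0.5 ⇒ 1 + 0.25·A = 2 ⇒ A = 4.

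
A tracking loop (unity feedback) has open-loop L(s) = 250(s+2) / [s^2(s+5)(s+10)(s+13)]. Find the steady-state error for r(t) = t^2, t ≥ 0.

2.6

L(s) has two factors of s in the denominator, so the system is type 2.
K_a = lim_{s→0} s^2·L(s) = 250·2 / (5·10·13) = 10/13.
r(t) = t^2 gives R(s) = 2/s^3.
e_ss = 2/K_a = 2/(10/13) = 2.6.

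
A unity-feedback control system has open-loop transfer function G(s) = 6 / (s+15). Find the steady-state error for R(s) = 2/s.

G(s) has no factors of s in the denominator, so the system is type 0.
K_p = lim_{s→0} G(s) = 6 / (15) = 0.4.
e_ss = 2/(1 + K_p) = 2/1.4 = 10/7.

10/7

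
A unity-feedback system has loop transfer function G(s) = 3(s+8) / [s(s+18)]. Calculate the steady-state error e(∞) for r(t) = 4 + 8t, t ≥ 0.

6

The open loop has one pole at the origin → type 1 system. Taking each input component in turn:
  • 4: tracked with zero error.
  • 8t: e_ss = 8/K_v with K_v=4/3 → 6.
Total e_ss = 6.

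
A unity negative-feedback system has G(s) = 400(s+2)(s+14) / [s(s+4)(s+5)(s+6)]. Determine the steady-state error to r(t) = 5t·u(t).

System type = 1 (one pole at s=0).
K_v = lim_{s→0} s·G(s) = 400·2·14 / (4·5·6) = 280/3.
e_ss = 5/K_v = 5/(280/3) = 3/56.

3/56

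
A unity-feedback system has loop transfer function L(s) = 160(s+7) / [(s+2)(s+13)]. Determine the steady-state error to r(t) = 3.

No free integrators in L(s): this is a type 0 system.
K_p = lim_{s→0} L(s) = 160·7 / (2·13) = 560/13.
e_ss = 3/(1 + K_p) = 3/(573/13) = 13/191.

13/191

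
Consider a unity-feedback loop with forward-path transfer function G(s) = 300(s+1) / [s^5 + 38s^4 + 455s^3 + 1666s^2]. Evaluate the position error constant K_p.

K_p = lim_{s→0} G(s); with 2 poles at the origin the limit diverges, so K_p = ∞.

infinity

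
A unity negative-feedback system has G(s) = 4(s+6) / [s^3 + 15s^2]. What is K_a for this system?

Lowest-order denominator term is 15s^2, so the open loop has 2 poles at the origin → type 2 system.
K_a = lim_{s→0} s^2·G(s) = 4·6 / 15 = 1.6.

1.6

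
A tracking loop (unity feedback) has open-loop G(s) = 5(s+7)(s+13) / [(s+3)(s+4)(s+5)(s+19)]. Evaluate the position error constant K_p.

The open loop has no poles at the origin → type 0 system.
K_p = lim_{s→0} G(s) = 5·7·13 / (3·4·5·19) = 91/228.

91/228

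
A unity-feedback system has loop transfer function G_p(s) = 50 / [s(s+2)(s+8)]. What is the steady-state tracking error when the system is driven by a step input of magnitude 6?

0

The open loop has one pole at the origin → type 1 system.
A type-1 system has K_p = ∞, so it tracks a step input with zero steady-state error.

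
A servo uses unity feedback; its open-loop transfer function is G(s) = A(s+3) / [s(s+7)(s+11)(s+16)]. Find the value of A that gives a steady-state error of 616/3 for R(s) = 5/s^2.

10

System type = 1 (one pole at s=0).
K_v = lim_{s→0} s·G(s) = A·3 / (7·11·16) = (3/1232)·A.
e_ss = 5/K_v = 616/3 ⇒ K_v = 15/616 ⇒ A = (15/616)/(3/1232) = 10.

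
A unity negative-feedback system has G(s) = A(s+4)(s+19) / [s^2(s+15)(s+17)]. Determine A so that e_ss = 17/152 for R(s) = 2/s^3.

60

G(s) has two factors of s in the denominator, so the system is type 2.
K_a = lim_{s→0} s^2·G(s) = A·4·19 / (15·17) = (76/255)·A.
e_ss = 2/K_a = 17/152 ⇒ K_a = 304/17 ⇒ A = (304/17)/(76/255) = 60.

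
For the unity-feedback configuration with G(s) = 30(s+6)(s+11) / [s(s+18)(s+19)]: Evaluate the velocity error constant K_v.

The open loop has one pole at the origin → type 1 system.
K_v = lim_{s→0} s·G(s) = 30·6·11 / (18·19) = 110/19.

110/19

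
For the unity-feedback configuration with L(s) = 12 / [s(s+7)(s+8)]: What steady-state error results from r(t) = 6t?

28

L(s) has one factor of s in the denominator, so the system is type 1.
K_v = lim_{s→0} s·L(s) = 12 / (7·8) = 3/14.
e_ss = 6/K_v = 6/(3/14) = 28.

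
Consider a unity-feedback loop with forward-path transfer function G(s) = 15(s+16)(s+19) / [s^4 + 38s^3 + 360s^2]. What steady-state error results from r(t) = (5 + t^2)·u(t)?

Lowest-order denominator term is 360s^2, so the open loop has 2 poles at the origin → type 2 system. Treating each term separately:
  • 5: tracked with zero error.
  • t^2: e_ss = 2/K_a with K_a=38/3 → 3/19.
Total e_ss = 3/19.

3/19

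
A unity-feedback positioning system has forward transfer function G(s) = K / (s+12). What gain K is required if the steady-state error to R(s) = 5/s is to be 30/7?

2

G(s) has no factors of s in the denominator, so the system is type 0.
K_p = lim_{s→0} G(s) = K / (12) = (1/12)·K.
e_ss = 5/(1 + K_p) = 30/7 ⇒ 1 + (1/12)·K = 7/6 ⇒ K = 2.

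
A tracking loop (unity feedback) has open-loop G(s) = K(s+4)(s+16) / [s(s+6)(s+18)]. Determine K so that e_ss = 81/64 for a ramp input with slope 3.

System type = 1 (one pole at s=0).
K_v = lim_{s→0} s·G(s) = K·4·16 / (6·18) = (16/27)·K.
e_ss = 3/K_v = 81/64 ⇒ K_v = 64/27 ⇒ K = (64/27)/(16/27) = 4.

4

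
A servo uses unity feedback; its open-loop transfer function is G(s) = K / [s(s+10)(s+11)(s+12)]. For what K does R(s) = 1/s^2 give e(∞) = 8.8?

150

The open loop has one pole at the origin → type 1 system.
K_v = lim_{s→0} s·G(s) = K / (10·11·12) = (1/1320)·K.
e_ss = 1/K_v = 8.8 ⇒ K_v = 5/44 ⇒ K = (5/44)/(1/1320) = 150.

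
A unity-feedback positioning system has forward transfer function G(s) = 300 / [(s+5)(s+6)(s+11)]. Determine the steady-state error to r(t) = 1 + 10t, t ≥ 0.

No free integrators in G(s): this is a type 0 system. By superposition:
  • 1: e_ss = 1/(1+K_p) with K_p=10/11 → 11/21.
  • 10t: a type-0 system cannot track it, e_ss → ∞.
The unbounded component dominates.

infinity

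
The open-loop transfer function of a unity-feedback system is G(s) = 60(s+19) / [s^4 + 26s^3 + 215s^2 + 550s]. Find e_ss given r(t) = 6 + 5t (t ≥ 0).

275/114

Factoring s from the denominator leaves a polynomial with constant term 550, so the system is type 1. Treating each term separately:
  • 6: tracked with zero error.
  • 5t: e_ss = 5/K_v with K_v=114/55 → 275/114.
Total e_ss = 275/114.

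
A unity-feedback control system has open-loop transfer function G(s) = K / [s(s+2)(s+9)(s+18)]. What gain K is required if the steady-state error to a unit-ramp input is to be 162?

G(s) has one factor of s in the denominator, so the system is type 1.
K_v = lim_{s→0} s·G(s) = K / (2·9·18) = (1/324)·K.
e_ss = 1/K_v = 162 ⇒ K_v = 1/162 ⇒ K = (1/162)/(1/324) = 2.

2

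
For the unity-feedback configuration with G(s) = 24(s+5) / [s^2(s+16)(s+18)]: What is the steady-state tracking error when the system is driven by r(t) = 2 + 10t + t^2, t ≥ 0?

G(s) has two factors of s in the denominator, so the system is type 2. By superposition:
  • 2: tracked with zero error.
  • 10t: tracked with zero error.
  • t^2: e_ss = 2/K_a with K_a=5/12 → 4.8.
Total e_ss = 4.8.

4.8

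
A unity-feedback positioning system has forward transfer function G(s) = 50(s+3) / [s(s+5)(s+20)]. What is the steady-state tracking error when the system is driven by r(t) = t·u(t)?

The open loop has one pole at the origin → type 1 system.
K_v = lim_{s→0} s·G(s) = 50·3 / (5·20) = 1.5.
e_ss = 1/K_v = 1/1.5 = 2/3.

2/3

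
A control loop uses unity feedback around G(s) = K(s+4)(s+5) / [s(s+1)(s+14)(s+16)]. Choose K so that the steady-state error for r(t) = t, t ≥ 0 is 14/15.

12

One free integrator in G(s): this is a type 1 system.
K_v = lim_{s→0} s·G(s) = K·4·5 / (1·14·16) = (5/56)·K.
e_ss = 1/K_v = 14/15 ⇒ K_v = 15/14 ⇒ K = (15/14)/(5/56) = 12.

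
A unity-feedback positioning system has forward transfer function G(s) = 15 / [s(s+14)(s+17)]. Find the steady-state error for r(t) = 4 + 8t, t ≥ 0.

The open loop has one pole at the origin → type 1 system. By superposition:
  • 4: tracked with zero error.
  • 8t: e_ss = 8/K_v with K_v=15/238 → 1904/15.
Total e_ss = 1904/15.

1904/15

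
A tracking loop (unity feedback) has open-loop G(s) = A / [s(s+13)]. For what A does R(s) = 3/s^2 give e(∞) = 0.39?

100

G(s) has one factor of s in the denominator, so the system is type 1.
K_v = lim_{s→0} s·G(s) = A / (13) = (1/13)·A.
e_ss = 3/K_v = 0.39 ⇒ K_v = 100/13 ⇒ A = (100/13)/(1/13) = 100.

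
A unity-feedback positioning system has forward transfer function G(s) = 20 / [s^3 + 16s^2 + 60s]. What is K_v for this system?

1/3

Factoring s from the denominator leaves a polynomial with constant term 60, so the system is type 1.
K_v = lim_{s→0} s·G(s) = 20 / 60 = 1/3.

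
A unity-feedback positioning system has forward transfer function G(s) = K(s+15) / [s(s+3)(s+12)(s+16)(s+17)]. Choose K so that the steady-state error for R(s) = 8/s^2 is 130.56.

40

One free integrator in G(s): this is a type 1 system.
K_v = lim_{s→0} s·G(s) = K·15 / (3·12·16·17) = (5/3264)·K.
e_ss = 8/K_v = 130.56 ⇒ K_v = 25/408 ⇒ K = (25/408)/(5/3264) = 40.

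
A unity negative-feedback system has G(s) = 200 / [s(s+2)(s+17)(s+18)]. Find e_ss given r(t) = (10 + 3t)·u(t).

9.18

System type = 1 (one pole at s=0). Taking each input component in turn:
  • 10: tracked with zero error.
  • 3t: e_ss = 3/K_v with K_v=50/153 → 9.18.
Total e_ss = 9.18.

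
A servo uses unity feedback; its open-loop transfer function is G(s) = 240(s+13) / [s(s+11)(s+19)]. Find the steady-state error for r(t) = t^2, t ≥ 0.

System type = 1 (one pole at s=0).
K_a = lim_{s→0} s^2·G(s) = 0; the steady-state error to this parabolic input grows without bound.

infinity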